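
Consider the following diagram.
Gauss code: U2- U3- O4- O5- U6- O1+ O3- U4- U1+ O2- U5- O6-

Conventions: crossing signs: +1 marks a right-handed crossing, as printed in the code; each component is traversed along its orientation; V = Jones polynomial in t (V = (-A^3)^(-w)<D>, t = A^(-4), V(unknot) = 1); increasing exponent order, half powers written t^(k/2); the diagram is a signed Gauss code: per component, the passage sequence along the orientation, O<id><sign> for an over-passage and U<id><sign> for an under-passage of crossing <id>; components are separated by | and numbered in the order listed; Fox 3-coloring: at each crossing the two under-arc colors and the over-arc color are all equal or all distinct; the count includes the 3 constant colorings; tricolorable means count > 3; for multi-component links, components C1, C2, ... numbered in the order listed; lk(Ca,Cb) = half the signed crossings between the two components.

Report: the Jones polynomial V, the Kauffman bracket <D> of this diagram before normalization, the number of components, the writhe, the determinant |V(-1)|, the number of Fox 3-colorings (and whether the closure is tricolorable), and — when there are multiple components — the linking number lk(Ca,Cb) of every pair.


Jones polynomial: V(t) = -t^-6 + t^-5 - t^-4 + 2t^-3 - t^-2 + t^-1
<D> = A^-8 - A^-4 + 2 - A^4 + A^8 - A^12; writhe -4
components 1, writhe -4 (6 crossings)
3-colorings: 3 of 3^6, det 7 — not tricolorable
note: the span of V is 5, forcing >= 5 crossings in any diagram


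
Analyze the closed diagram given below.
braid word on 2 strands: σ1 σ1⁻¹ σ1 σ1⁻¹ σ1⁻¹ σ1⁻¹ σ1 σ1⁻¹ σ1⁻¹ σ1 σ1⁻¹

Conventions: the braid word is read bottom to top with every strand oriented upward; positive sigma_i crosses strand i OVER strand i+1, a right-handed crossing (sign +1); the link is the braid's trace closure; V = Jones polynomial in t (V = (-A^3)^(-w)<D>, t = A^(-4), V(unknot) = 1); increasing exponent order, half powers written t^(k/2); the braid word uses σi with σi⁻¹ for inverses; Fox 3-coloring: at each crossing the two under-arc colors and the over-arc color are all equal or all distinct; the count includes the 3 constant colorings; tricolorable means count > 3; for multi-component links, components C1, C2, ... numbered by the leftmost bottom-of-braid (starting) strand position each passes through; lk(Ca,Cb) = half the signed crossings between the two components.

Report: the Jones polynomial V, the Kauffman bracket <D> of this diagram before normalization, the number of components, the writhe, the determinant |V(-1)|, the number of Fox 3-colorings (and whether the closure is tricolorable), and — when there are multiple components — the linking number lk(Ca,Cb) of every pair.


V(t) = -t^-4 + t^-3 + t^-1
bracket: -A^-5 - A^3 + A^7, w = -3
1 component, writhe -3, over 11 crossings
det 3, colorings 9 of 3^11 — tricolorable
observation: w = -3 (over 11 crossings) is diagram-only; (-A^3)^(3) removes it from V


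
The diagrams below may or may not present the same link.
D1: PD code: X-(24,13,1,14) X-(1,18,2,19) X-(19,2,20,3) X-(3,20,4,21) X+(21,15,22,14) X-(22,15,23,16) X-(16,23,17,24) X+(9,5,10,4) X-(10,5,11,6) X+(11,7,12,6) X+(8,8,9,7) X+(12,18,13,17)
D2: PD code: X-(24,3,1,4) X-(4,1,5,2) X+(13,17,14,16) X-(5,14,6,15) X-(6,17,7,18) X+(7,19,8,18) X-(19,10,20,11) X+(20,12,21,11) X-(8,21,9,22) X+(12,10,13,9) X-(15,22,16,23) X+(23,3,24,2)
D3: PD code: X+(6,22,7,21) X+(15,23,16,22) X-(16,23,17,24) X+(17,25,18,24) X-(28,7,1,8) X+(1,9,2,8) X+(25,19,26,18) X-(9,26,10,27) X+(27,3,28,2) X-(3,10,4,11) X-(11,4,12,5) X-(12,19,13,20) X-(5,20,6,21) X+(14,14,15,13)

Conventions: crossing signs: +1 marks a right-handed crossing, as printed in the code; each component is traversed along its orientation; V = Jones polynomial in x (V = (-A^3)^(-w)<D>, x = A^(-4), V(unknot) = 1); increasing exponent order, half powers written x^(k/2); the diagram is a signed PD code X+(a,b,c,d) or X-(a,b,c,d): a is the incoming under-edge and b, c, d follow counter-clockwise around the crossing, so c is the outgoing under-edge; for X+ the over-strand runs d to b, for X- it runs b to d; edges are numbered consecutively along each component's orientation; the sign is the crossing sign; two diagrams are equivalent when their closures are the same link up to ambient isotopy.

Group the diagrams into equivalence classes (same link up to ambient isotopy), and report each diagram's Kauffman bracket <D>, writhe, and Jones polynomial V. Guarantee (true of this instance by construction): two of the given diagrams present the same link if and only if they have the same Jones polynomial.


classes: {D1} | {D2} | {D3}
V(D1) = -x^-6 + x^-5 - x^-4 + 2x^-3 - x^-2 + x^-1  [12 crossings, <D> = A^-2 - A^2 + 2A^6 - A^10 + A^14 - A^18, w = -2]
V(D2) = 1  (w -2, c 12, <D> = A^-6)
D3 (bracket A^4 + A^12 - A^16; 14 crossings at w = 0): V = -x^-4 + x^-3 + x^-1
note: 3 values of V(x) split the 3 diagrams


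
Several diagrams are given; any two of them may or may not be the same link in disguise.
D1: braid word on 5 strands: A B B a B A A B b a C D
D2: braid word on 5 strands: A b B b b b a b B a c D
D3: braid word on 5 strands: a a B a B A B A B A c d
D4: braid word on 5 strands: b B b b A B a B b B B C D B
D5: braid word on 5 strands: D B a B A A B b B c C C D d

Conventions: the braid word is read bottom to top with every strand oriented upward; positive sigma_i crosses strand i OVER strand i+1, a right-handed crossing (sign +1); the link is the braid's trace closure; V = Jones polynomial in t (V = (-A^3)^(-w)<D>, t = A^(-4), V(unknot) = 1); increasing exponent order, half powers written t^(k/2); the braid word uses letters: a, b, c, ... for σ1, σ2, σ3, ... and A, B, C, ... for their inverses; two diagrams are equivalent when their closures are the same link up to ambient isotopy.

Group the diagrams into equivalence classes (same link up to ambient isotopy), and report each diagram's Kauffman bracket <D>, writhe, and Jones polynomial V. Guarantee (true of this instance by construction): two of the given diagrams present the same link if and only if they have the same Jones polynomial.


equivalence classes: {D1, D3, D5} | {D2} | {D4}
D1 (bracket A^-14 - A^-10 + 2A^-6 - A^-2 + A^2 - A^6; 12 crossings at w = -6): V = -t^-6 + t^-5 - t^-4 + 2t^-3 - t^-2 + t^-1
V(D2) = t + t^3 - t^4  (w +4, c 12, <D> = -A^-4 + 1 + A^8)
V(D3) = -t^-6 + t^-5 - t^-4 + 2t^-3 - t^-2 + t^-1  [12 crossings, <D> = A^-2 - A^2 + 2A^6 - A^10 + A^14 - A^18, w = -2]
V(D4) = 1  (w -4, c 14, <D> = A^-12)
D5 (bracket A^-14 - A^-10 + 2A^-6 - A^-2 + A^2 - A^6; 14 crossings at w = -6): V = -t^-6 + t^-5 - t^-4 + 2t^-3 - t^-2 + t^-1
key observation: comparing 5 Jones polynomials yields 3 groups


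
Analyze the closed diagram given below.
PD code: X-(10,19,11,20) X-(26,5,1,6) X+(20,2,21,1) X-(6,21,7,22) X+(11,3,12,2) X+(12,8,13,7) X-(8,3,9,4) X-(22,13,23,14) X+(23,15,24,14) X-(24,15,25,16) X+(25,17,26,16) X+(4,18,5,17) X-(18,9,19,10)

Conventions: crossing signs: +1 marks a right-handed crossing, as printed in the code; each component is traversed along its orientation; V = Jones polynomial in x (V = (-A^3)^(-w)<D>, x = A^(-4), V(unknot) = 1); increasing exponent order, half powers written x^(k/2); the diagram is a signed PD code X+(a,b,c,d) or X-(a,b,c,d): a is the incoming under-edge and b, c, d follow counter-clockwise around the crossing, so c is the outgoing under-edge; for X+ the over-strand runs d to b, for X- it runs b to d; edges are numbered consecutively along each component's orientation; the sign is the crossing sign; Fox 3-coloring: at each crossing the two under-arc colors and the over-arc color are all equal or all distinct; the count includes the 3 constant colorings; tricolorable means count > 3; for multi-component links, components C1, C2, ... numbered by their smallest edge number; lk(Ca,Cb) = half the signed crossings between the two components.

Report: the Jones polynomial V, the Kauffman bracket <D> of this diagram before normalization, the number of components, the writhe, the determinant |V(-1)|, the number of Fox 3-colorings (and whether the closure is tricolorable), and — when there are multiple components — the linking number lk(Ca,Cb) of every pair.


V(x) = x^-4 - x^-3 + x^-2 - 2x^-1 + 2 - x + x^2
bracket: -A^-11 + A^-7 - 2A^-3 + 2A - A^5 + A^9 - A^13, w = -1
1 component, writhe -1, over 13 crossings
det 9, colorings 9 of 3^13 — tricolorable
observation: w = -1 (over 13 crossings) is diagram-only; (-A^3)^(1) removes it from V


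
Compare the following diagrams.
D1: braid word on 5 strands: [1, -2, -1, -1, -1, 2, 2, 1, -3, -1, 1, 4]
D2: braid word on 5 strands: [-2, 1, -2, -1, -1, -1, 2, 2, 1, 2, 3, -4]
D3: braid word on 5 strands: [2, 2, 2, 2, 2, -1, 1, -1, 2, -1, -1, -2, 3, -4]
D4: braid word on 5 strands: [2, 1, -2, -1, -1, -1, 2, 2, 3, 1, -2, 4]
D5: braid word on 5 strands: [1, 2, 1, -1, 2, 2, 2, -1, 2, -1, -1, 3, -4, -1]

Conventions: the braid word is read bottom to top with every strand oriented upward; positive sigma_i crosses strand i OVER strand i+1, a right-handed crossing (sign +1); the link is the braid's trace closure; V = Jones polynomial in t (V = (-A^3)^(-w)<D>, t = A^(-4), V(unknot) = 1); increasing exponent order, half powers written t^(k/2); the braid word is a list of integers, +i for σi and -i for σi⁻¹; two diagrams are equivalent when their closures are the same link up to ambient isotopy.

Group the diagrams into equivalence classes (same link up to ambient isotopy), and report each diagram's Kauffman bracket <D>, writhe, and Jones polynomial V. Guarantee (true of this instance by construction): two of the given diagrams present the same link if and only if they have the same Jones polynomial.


equivalence classes: {D1, D2, D4} | {D3, D5}
D1 (bracket -A^-12 + 2A^-8 - 2A^-4 + 3 - 2A^4 + 2A^8 - A^12; 12 crossings at w = 0): V = -t^-3 + 2t^-2 - 2t^-1 + 3 - 2t + 2t^2 - t^3
V(D2) = -t^-3 + 2t^-2 - 2t^-1 + 3 - 2t + 2t^2 - t^3  (w 0, c 12, <D> = -A^-12 + 2A^-8 - 2A^-4 + 3 - 2A^4 + 2A^8 - A^12)
V(D3) = -t^-2 + 2t^-1 - 2 + 4t - 4t^2 + 4t^3 - 3t^4 + 2t^5 - t^6  (w +2, c 14, <D> = -A^-18 + 2A^-14 - 3A^-10 + 4A^-6 - 4A^-2 + 4A^2 - 2A^6 + 2A^10 - A^14)
V(D4) = -t^-3 + 2t^-2 - 2t^-1 + 3 - 2t + 2t^2 - t^3  (w +2, c 12, <D> = -A^-6 + 2A^-2 - 2A^2 + 3A^6 - 2A^10 + 2A^14 - A^18)
V(D5) = -t^-2 + 2t^-1 - 2 + 4t - 4t^2 + 4t^3 - 3t^4 + 2t^5 - t^6  [14 crossings, <D> = -A^-18 + 2A^-14 - 3A^-10 + 4A^-6 - 4A^-2 + 4A^2 - 2A^6 + 2A^10 - A^14, w = +2]
observation: 2 classes among 5 diagrams; unequal V(t) rules out equality


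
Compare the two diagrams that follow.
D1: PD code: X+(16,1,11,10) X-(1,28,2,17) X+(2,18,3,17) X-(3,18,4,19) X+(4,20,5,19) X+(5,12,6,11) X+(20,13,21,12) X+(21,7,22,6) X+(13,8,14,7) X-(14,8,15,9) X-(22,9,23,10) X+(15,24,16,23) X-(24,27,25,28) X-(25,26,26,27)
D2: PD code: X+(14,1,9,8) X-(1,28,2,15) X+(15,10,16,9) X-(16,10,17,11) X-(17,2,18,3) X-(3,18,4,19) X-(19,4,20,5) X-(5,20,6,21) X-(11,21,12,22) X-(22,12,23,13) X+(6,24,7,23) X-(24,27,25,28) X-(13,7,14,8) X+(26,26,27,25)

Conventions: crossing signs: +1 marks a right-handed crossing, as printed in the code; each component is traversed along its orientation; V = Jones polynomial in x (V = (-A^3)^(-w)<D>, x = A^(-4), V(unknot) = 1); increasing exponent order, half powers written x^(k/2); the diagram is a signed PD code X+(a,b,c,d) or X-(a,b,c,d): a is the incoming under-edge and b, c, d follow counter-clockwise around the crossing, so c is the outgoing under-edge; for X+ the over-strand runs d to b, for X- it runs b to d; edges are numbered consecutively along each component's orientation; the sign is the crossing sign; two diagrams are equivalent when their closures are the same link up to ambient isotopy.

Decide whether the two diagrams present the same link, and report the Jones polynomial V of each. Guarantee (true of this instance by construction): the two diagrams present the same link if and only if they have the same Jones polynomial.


equivalent: no
V(D1) = x + 2x^3 + x^5  (w +2, c 14, <D> = A^-14 + 2A^-6 + A^2)
V(D2) = x^-8 - x^-7 + 2x^-6 - x^-5 + 2x^-4 + x^-2  [14 crossings, <D> = A^-10 + 2A^-2 - A^2 + 2A^6 - A^10 + A^14, w = -6]
key observation: 2 values of V(x) split the 2 diagrams


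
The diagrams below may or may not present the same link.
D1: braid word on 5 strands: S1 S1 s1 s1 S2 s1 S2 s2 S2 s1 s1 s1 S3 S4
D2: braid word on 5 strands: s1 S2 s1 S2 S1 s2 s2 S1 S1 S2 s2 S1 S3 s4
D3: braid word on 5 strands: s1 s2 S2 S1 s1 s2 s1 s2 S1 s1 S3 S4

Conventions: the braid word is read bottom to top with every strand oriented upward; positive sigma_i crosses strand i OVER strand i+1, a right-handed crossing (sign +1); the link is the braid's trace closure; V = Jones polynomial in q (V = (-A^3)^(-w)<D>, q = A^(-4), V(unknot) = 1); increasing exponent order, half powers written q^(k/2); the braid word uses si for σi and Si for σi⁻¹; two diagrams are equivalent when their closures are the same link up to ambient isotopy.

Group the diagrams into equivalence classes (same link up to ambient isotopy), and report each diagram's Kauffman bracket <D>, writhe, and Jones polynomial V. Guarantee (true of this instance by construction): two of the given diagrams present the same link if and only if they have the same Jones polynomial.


equivalence classes: {D1} | {D2} | {D3}
D1 (bracket A^-20 - 2A^-16 + 2A^-12 - 2A^-8 + 2A^-4 - 1 + A^4; 14 crossings at w = 0): V = q^-1 - 1 + 2q - 2q^2 + 2q^3 - 2q^4 + q^5
V(D2) = -q^-5 + q^-4 - q^-3 + 2q^-2 - q^-1 + 2 - q  (w -2, c 14, <D> = -A^-10 + 2A^-6 - A^-2 + 2A^2 - A^6 + A^10 - A^14)
V(D3) = q + q^3 - q^4  (w +2, c 12, <D> = -A^-10 + A^-6 + A^2)
observation: V(q) takes 3 values over 3 diagrams, fixing the grouping


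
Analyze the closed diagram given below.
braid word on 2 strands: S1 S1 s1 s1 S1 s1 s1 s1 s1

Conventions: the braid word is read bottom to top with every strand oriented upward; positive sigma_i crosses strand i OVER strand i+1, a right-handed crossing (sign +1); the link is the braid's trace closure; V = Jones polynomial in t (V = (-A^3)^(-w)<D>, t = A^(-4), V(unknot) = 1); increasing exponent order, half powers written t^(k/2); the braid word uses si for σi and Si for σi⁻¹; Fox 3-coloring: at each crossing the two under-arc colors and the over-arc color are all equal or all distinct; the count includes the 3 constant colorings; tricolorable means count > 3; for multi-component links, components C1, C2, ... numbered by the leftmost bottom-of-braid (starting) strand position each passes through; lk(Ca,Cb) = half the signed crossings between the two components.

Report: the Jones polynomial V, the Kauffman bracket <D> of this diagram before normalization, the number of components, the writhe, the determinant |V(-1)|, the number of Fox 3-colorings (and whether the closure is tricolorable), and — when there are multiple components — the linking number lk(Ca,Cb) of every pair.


V = t + t^3 - t^4
<D> = A^-7 - A^-3 - A^5 (w = +3)
1 component over 9 crossings, w = +3
9 Fox colorings among 3^9, |V(-1)| = 3: tricolorable
why: the span of V is 3, forcing >= 3 crossings in any diagram


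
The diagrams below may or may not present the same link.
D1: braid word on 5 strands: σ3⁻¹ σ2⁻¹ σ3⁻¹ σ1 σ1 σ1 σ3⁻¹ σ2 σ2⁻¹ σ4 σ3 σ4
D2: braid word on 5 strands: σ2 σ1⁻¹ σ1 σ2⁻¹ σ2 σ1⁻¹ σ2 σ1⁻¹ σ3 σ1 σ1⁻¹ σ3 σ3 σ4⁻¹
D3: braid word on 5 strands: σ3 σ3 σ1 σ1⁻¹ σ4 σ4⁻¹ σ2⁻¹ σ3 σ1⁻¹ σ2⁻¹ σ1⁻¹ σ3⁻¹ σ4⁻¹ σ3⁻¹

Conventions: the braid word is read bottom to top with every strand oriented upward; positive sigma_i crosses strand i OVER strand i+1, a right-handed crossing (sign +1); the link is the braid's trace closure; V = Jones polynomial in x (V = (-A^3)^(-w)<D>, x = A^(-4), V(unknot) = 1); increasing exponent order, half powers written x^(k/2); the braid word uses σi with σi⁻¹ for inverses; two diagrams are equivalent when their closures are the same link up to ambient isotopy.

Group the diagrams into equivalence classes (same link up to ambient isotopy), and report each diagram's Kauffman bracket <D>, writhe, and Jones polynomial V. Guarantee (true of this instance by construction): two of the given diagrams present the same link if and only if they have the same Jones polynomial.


equivalence classes: {D1} | {D2} | {D3}
D1 (bracket -A^-10 + A^-6 + A^2; 12 crossings at w = +2): V = x + x^3 - x^4
V(D2) = x^-1 - 1 + 2x - 3x^2 + 3x^3 - 2x^4 + 2x^5 - x^6  [14 crossings, <D> = -A^-18 + 2A^-14 - 2A^-10 + 3A^-6 - 3A^-2 + 2A^2 - A^6 + A^10, w = +2]
D3 (bracket A^-8 + 1 - A^4; 14 crossings at w = -4): V = -x^-4 + x^-3 + x^-1
key observation: 3 classes among 3 diagrams; unequal V(x) rules out equality


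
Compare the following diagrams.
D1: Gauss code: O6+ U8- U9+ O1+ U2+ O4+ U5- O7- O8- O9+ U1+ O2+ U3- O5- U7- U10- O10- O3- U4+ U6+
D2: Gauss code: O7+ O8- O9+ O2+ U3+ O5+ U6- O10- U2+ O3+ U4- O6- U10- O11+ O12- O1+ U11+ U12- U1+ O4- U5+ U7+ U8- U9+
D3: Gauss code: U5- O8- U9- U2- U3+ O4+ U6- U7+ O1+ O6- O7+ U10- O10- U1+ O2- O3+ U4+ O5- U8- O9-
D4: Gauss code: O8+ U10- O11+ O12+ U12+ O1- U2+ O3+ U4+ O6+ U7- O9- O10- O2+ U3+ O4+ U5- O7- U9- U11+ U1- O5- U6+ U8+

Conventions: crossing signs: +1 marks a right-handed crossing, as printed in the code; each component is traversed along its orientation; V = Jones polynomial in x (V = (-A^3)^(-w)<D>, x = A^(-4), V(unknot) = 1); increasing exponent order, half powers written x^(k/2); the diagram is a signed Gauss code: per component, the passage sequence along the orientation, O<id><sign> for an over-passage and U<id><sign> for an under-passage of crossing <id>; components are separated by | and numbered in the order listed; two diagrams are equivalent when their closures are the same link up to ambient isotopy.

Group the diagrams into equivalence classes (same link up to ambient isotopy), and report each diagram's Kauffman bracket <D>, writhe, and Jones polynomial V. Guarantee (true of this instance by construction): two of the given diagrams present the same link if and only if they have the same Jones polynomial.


classes: {D1, D2, D4} | {D3}
V(D1) = -x^-3 + 2x^-2 - 2x^-1 + 3 - 2x + 2x^2 - x^3  [10 crossings, <D> = -A^-12 + 2A^-8 - 2A^-4 + 3 - 2A^4 + 2A^8 - A^12, w = 0]
V(D2) = -x^-3 + 2x^-2 - 2x^-1 + 3 - 2x + 2x^2 - x^3  [12 crossings, <D> = -A^-6 + 2A^-2 - 2A^2 + 3A^6 - 2A^10 + 2A^14 - A^18, w = +2]
V(D3) = -x^-4 + x^-3 + x^-1  (w -2, c 10, <D> = A^-2 + A^6 - A^10)
V(D4) = -x^-3 + 2x^-2 - 2x^-1 + 3 - 2x + 2x^2 - x^3  [12 crossings, <D> = -A^-6 + 2A^-2 - 2A^2 + 3A^6 - 2A^10 + 2A^14 - A^18, w = +2]
note: 2 values of V(x) split the 4 diagrams


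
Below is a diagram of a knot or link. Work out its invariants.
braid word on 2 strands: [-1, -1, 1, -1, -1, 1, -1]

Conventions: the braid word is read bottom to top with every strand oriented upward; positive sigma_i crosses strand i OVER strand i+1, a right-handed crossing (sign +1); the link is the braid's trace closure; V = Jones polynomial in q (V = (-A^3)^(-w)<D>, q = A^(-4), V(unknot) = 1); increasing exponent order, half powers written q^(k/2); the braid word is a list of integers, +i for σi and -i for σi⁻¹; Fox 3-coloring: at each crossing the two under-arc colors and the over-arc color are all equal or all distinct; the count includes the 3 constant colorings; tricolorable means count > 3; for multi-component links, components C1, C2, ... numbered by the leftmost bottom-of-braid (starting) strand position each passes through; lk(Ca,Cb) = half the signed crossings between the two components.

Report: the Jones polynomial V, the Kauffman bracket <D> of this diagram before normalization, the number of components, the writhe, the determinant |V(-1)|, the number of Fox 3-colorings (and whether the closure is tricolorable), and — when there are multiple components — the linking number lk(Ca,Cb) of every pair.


V = -q^-4 + q^-3 + q^-1
<D> = -A^-5 - A^3 + A^7 (w = -3)
1 component over 7 crossings, w = -3
9 Fox colorings among 3^7, |V(-1)| = 3: tricolorable
why: inverse pairs cancel, leaving σ1⁻¹ σ1⁻¹ σ1⁻¹


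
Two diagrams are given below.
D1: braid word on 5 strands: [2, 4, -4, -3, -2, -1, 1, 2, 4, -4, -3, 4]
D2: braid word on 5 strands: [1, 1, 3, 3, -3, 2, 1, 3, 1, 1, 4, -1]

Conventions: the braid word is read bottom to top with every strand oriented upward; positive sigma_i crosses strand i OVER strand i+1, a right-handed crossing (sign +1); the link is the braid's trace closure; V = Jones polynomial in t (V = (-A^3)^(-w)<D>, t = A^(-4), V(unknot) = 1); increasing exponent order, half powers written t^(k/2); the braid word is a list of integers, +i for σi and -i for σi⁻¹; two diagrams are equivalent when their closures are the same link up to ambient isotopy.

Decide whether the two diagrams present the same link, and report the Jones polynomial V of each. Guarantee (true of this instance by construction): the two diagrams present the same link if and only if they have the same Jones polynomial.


equivalent: no
D1 (bracket 1 + A^4 + A^8 + A^12; 12 crossings at w = 0): V = t^-3 + t^-2 + t^-1 + 1
V(D2) = t^2 + 2t^4 - t^5 + 2t^6 - t^7 + t^8  [12 crossings, <D> = A^-8 - A^-4 + 2 - A^4 + 2A^8 + A^16, w = +8]
observation: 2 values of V(t) split the 2 diagrams


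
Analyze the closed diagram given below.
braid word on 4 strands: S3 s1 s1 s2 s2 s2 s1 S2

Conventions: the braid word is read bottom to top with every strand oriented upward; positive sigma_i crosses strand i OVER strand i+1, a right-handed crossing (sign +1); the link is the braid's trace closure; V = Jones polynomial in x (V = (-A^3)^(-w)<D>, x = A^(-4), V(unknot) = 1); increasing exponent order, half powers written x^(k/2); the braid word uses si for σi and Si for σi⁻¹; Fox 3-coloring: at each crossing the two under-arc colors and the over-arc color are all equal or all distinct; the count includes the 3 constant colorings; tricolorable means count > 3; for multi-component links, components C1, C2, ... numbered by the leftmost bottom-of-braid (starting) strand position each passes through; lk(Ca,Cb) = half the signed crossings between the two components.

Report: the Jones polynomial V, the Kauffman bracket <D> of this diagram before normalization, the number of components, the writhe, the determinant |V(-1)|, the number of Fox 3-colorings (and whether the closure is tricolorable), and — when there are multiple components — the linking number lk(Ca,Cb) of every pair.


V = -x^(3/2) + x^(5/2) - 3x^(7/2) + 2x^(9/2) - 2x^(11/2) + 2x^(13/2) - x^(15/2)
<D> = -A^-18 + 2A^-14 - 2A^-10 + 2A^-6 - 3A^-2 + A^2 - A^6 (w = +4)
2 components over 8 crossings, w = +4
lk(C1,C2): +2
9 Fox colorings among 3^8, |V(-1)| = 12: tricolorable
why: det 12 = |V(-1)|; divisible by 3, so tricolorable


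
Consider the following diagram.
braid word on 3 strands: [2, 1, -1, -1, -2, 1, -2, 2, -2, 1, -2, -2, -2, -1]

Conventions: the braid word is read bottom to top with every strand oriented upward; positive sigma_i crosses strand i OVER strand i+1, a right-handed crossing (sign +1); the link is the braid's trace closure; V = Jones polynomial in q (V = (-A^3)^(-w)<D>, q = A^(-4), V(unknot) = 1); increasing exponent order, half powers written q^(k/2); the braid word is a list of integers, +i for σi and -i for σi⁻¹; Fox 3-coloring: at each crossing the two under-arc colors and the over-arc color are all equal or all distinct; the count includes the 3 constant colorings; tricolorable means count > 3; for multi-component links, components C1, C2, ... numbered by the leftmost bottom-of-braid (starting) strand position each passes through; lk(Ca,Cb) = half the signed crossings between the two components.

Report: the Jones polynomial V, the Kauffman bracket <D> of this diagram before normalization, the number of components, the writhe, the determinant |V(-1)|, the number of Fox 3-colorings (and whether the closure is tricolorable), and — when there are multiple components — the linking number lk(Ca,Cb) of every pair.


Jones polynomial: V(q) = -q^-8 + 2q^-7 - 3q^-6 + 4q^-5 - 5q^-4 + 5q^-3 - 3q^-2 + 3q^-1 - 1
<D> = -A^-12 + 3A^-8 - 3A^-4 + 5 - 5A^4 + 4A^8 - 3A^12 + 2A^16 - A^20; writhe -4
components 1, writhe -4 (14 crossings)
3-colorings: 9 of 3^14, det 27 — tricolorable
note: free reduction leaves σ2 σ1⁻¹ σ2⁻¹ σ1 σ2⁻¹ σ1 σ2⁻¹ σ2⁻¹ σ2⁻¹ σ1⁻¹ of the original 14 letters


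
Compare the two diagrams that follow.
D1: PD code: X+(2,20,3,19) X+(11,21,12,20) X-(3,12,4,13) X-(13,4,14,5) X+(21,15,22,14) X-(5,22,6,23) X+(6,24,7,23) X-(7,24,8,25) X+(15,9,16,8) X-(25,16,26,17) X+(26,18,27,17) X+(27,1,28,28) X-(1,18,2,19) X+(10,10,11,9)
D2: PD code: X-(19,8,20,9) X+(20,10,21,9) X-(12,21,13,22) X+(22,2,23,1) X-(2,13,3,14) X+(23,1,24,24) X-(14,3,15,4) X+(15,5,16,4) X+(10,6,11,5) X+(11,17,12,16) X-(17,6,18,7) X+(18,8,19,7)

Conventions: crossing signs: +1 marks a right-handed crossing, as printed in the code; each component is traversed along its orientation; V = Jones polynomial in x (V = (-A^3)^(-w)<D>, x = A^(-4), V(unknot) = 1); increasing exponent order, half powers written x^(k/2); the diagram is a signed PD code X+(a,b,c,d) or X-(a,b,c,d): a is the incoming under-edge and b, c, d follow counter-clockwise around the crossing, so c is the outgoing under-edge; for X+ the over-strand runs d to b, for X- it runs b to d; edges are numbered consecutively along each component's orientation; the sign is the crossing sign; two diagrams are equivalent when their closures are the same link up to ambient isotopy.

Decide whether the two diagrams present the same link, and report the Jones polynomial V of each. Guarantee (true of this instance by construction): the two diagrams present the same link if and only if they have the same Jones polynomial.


equivalent: no
V(D1) = -x^-3 + 2x^-2 - 2x^-1 + 3 - 2x + 2x^2 - x^3  (w +2, c 14, <D> = -A^-6 + 2A^-2 - 2A^2 + 3A^6 - 2A^10 + 2A^14 - A^18)
D2 (bracket A^6; 12 crossings at w = +2): V = 1
why: 2 classes among 2 diagrams; unequal V(x) rules out equality


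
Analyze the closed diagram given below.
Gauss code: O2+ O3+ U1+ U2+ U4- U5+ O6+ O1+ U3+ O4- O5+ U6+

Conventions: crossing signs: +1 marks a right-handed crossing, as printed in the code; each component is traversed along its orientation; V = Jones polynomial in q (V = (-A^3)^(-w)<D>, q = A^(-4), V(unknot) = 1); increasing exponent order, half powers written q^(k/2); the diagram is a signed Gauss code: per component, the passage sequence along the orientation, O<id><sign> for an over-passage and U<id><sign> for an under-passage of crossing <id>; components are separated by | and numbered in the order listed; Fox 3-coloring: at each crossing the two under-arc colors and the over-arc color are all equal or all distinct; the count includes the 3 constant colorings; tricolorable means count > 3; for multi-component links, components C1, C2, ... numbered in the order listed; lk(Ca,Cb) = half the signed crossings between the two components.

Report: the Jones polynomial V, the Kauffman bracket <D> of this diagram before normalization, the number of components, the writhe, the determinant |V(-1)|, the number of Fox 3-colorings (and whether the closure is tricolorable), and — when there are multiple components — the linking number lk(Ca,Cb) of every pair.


Jones polynomial: V(q) = q + q^3 - q^4
<D> = -A^-4 + 1 + A^8; writhe +4
components 1, writhe +4 (6 crossings)
3-colorings: 9 of 3^6, det 3 — tricolorable
note: the span of V is 3, forcing >= 3 crossings in any diagram


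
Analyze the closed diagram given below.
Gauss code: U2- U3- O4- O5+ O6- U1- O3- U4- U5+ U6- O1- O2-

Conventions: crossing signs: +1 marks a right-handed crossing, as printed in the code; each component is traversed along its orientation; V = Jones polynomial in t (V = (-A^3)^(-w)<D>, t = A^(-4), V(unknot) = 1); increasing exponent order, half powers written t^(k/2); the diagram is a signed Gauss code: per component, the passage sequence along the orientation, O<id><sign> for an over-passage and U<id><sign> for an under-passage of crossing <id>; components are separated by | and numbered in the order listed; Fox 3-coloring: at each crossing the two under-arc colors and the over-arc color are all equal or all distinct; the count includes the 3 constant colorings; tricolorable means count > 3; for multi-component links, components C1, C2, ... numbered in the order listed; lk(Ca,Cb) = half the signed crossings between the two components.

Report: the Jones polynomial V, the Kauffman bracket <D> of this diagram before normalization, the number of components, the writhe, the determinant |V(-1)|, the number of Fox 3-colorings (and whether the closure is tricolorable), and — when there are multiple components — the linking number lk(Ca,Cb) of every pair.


V = -t^-4 + t^-3 + t^-1
<D> = A^-8 + 1 - A^4 (w = -4)
1 component over 6 crossings, w = -4
9 Fox colorings among 3^6, |V(-1)| = 3: tricolorable
why: w = -4 (over 6 crossings) is diagram-only; (-A^3)^(4) removes it from V


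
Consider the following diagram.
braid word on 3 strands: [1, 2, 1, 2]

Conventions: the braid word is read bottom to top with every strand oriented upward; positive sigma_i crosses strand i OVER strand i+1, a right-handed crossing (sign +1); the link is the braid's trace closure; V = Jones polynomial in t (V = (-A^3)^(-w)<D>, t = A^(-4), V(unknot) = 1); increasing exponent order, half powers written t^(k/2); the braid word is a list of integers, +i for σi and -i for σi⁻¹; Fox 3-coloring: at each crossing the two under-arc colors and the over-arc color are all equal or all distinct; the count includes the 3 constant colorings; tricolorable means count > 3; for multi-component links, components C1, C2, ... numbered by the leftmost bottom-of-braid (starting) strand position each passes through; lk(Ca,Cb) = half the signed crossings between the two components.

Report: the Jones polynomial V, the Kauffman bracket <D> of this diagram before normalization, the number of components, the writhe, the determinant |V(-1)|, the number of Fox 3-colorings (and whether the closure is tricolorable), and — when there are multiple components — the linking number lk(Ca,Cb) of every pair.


V(t) = t + t^3 - t^4
bracket: -A^-4 + 1 + A^8, w = +4
1 component, writhe +4, over 4 crossings
det 3, colorings 9 of 3^4 — tricolorable
observation: V spans 3 powers of t: at least 3 crossings in any diagram


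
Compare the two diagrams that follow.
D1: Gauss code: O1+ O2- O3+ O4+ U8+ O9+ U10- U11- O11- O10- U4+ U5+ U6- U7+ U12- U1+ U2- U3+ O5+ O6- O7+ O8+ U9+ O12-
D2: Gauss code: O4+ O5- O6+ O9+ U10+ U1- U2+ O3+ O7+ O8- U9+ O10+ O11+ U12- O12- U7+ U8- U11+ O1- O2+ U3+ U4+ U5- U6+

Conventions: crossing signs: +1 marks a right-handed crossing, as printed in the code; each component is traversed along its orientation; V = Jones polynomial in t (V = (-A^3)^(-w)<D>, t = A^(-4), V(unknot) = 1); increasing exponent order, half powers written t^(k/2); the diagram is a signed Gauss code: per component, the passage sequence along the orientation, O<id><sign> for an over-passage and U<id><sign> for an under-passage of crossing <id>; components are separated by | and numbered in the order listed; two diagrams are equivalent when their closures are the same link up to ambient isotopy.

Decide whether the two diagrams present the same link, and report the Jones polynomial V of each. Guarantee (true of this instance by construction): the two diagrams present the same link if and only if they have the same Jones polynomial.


equivalent: yes
D1 (bracket -A^-10 + A^-6 + A^2; 12 crossings at w = +2): V = t + t^3 - t^4
V(D2) = t + t^3 - t^4  (w +4, c 12, <D> = -A^-4 + 1 + A^8)
key observation: one V(t) for all 2 diagrams — one class (guaranteed)


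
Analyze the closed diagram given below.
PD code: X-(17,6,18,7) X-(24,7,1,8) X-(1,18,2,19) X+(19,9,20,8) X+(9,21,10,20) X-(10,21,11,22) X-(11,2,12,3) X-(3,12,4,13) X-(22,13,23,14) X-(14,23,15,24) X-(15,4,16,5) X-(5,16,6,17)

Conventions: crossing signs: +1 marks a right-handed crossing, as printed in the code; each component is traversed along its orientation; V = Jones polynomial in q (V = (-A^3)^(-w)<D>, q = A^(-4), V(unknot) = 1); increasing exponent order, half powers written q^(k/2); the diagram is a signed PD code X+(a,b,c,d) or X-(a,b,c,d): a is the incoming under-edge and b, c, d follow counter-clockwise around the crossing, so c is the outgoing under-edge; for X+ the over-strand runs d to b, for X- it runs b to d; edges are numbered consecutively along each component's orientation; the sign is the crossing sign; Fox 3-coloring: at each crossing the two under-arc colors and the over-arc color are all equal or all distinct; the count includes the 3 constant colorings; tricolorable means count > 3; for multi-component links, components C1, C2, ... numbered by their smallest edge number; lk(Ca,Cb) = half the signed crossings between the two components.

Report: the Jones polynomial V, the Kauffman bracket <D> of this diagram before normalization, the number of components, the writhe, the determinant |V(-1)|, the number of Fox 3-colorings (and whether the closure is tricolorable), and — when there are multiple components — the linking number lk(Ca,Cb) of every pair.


V = -q^-8 + q^-5 + q^-3
<D> = A^-12 + A^-4 - A^8 (w = -8)
1 component over 12 crossings, w = -8
9 Fox colorings among 3^12, |V(-1)| = 3: tricolorable
why: w = -8 (over 12 crossings) is diagram-only; (-A^3)^(8) removes it from V


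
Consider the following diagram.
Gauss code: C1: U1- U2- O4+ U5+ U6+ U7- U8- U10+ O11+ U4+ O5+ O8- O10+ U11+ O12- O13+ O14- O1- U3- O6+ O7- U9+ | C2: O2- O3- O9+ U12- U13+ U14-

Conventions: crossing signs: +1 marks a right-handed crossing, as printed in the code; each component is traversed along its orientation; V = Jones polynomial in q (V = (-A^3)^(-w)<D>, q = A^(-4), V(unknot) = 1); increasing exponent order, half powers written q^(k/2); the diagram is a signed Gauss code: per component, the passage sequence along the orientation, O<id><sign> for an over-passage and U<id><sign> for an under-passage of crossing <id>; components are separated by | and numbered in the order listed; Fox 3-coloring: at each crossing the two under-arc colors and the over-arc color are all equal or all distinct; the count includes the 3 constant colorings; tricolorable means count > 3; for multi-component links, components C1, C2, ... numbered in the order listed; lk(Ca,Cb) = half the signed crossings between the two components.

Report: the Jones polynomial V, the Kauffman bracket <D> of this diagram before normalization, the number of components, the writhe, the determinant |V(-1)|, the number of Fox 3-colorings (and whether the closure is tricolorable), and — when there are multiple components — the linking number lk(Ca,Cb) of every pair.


V = -q^(-3/2) - 2q^(1/2) + q^(3/2) - q^(5/2) + q^(7/2)
<D> = A^-14 - A^-10 + A^-6 - 2A^-2 - A^6 (w = 0)
2 components over 14 crossings, w = 0
lk(C1,C2): -1
9 Fox colorings among 3^14, |V(-1)| = 6: tricolorable
why: w = 0 (over 14 crossings) is diagram-only; (-A^3)^(0) removes it from V


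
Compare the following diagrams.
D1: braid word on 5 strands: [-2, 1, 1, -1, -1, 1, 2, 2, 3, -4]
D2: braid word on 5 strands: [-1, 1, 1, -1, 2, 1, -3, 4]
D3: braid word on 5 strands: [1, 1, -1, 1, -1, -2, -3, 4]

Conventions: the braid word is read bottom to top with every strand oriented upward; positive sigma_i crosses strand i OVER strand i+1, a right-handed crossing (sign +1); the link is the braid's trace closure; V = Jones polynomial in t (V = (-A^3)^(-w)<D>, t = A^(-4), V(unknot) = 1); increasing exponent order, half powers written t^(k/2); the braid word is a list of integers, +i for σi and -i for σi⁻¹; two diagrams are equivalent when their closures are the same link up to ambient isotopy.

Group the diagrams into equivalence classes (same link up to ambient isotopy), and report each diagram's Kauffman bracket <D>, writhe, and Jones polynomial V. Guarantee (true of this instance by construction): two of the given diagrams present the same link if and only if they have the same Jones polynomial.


grouping into links: {D1, D2, D3}
V(D1) = 1  (w +2, c 10, <D> = A^6)
V(D2) = 1  [8 crossings, <D> = A^6, w = +2]
V(D3) = 1  [8 crossings, <D> = 1, w = 0]
why: one V(t) for all 3 diagrams — one class (guaranteed)


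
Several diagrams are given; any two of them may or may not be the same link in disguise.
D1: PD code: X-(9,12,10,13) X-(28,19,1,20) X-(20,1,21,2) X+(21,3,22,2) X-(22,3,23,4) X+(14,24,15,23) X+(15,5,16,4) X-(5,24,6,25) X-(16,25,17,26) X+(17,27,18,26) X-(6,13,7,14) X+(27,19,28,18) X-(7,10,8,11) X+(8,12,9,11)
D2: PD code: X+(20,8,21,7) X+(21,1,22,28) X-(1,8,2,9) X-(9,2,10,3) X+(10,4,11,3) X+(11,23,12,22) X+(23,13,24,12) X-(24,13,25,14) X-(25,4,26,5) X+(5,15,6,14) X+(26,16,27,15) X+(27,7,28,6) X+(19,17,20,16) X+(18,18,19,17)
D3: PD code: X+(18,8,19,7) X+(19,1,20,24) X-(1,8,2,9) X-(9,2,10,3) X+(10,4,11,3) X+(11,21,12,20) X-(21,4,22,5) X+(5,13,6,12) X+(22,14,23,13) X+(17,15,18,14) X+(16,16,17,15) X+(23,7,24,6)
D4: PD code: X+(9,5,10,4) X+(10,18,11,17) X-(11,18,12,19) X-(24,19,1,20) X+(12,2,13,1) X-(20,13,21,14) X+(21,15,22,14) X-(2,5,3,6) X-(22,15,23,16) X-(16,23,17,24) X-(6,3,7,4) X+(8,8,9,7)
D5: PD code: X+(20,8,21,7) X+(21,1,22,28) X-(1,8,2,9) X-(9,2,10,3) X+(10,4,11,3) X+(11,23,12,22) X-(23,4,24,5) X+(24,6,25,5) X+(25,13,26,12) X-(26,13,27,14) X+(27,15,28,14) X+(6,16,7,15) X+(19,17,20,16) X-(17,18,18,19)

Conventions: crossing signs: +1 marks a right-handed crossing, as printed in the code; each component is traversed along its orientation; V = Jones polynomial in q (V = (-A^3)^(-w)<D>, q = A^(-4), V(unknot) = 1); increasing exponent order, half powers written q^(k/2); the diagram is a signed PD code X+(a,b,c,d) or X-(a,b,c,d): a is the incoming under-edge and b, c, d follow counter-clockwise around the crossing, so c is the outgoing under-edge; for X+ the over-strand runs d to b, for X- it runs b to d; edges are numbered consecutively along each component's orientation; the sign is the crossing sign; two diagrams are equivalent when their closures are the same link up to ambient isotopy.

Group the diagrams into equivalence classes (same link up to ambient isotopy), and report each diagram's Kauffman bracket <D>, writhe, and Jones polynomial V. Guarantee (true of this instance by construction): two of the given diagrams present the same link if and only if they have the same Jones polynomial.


classes: {D1} | {D2, D3, D5} | {D4}
V(D1) = 1  [14 crossings, <D> = A^-6, w = -2]
V(D2) = q - q^2 + 2q^3 - q^4 + q^5 - q^6  [14 crossings, <D> = -A^-6 + A^-2 - A^2 + 2A^6 - A^10 + A^14, w = +6]
V(D3) = q - q^2 + 2q^3 - q^4 + q^5 - q^6  [12 crossings, <D> = -A^-6 + A^-2 - A^2 + 2A^6 - A^10 + A^14, w = +6]
V(D4) = -q^-4 + q^-3 + q^-1  (w -2, c 12, <D> = A^-2 + A^6 - A^10)
V(D5) = q - q^2 + 2q^3 - q^4 + q^5 - q^6  (w +4, c 14, <D> = -A^-12 + A^-8 - A^-4 + 2 - A^4 + A^8)
note: V(q) takes 3 values over 5 diagrams, fixing the grouping


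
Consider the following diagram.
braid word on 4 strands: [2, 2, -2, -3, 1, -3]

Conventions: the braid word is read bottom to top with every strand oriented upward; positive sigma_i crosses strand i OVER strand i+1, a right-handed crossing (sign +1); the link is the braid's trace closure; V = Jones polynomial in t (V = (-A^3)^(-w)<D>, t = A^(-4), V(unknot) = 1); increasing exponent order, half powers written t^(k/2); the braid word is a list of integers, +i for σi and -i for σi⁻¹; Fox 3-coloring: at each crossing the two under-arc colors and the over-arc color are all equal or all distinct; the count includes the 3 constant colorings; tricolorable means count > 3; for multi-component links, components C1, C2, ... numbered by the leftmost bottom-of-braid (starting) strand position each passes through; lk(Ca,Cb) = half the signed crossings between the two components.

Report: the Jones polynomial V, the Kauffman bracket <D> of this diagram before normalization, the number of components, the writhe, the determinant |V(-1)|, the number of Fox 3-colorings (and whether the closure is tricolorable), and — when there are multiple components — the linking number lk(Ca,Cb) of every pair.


V = -t^(-5/2) - t^(-1/2)
<D> = -A^2 - A^10 (w = 0)
2 components over 6 crossings, w = 0
lk(C1,C2): -1
3 Fox colorings among 3^6, |V(-1)| = 2: not tricolorable
why: |V(-1)| = 2: so not tricolorable, since 3 does not divide 2
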